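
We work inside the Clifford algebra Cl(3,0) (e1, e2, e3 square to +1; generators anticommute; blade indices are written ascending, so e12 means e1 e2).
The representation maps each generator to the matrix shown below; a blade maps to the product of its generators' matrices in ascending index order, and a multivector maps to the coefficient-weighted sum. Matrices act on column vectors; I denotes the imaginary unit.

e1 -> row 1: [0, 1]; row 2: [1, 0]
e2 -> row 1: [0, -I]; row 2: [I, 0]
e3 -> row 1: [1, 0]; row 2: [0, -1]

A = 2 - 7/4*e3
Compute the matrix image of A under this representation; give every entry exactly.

M = (2)*1 + (-7/4)*rho(e3), summed entrywise (1 is the identity matrix):
Answer: row 1: [1/4, 0]; row 2: [0, 15/4]


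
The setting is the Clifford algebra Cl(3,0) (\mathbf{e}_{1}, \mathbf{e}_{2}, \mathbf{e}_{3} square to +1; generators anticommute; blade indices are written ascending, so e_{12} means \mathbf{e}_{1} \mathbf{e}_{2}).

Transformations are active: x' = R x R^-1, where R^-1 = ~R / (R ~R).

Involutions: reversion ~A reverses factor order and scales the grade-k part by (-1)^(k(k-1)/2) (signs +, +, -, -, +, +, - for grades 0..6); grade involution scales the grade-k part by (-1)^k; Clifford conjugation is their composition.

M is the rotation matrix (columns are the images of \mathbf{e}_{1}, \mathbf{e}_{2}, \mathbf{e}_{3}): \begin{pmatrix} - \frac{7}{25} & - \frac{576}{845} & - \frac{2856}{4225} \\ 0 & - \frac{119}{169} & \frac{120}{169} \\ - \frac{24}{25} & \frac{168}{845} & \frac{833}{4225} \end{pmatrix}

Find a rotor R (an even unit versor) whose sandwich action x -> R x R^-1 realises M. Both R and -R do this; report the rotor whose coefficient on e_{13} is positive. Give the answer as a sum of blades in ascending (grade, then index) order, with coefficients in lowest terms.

Method: write R = a + b12*e_{12} + b13*e_{13} + b23*e_{23} with a^2 + b12^2 + b13^2 + b23^2 = 1 (so R^-1 = ~R). Expanding the columns R e_j ~R gives tr M = 4a^2 - 1 and, from the antisymmetric part, M21 - M12 = -4a*b12, M13 - M31 = 4a*b13, M32 - M23 = -4a*b23.
Here tr M = -\frac{133}{169}, so a^2 = (1 + tr M)/4 = \frac{9}{169} and a = ±\frac{3}{13}. Taking a = \frac{3}{13}: M21 - M12 = \frac{576}{845}, M13 - M31 = \frac{48}{169}, M32 - M23 = -\frac{432}{845}, giving b12 = -\frac{48}{65}, b13 = \frac{4}{13}, b23 = \frac{36}{65}, i.e. R = \frac{3}{13} - \frac{48}{65} e_{12} + \frac{4}{13} e_{13} + \frac{36}{65} e_{23}.
Its e_{13} coefficient is already positive.
Answer: \frac{3}{13} - \frac{48}{65} e_{12} + \frac{4}{13} e_{13} + \frac{36}{65} e_{23}. Sheet selection: the two-to-one cover makes ±R indistinguishable at the matrix level (trace -\frac{133}{169}), so uniqueness comes from the required sign on e_{13}.


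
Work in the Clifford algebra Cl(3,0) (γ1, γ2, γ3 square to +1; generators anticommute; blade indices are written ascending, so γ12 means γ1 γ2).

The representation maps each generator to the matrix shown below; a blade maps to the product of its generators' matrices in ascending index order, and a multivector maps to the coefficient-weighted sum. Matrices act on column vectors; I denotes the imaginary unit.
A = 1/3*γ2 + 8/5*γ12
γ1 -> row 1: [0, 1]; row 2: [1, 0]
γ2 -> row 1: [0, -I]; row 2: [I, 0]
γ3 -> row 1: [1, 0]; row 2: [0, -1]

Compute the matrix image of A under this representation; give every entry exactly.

Bivector images (products of the table entries): rho(γ12) = rho(γ1)rho(γ2) = row 1: [I, 0]; row 2: [0, -I].
M = (1/3)*rho(γ2) + (8/5)*rho(γ12), summed entrywise:
Answer: row 1: [8*I/5, -I/3]; row 2: [I/3, -8*I/5]


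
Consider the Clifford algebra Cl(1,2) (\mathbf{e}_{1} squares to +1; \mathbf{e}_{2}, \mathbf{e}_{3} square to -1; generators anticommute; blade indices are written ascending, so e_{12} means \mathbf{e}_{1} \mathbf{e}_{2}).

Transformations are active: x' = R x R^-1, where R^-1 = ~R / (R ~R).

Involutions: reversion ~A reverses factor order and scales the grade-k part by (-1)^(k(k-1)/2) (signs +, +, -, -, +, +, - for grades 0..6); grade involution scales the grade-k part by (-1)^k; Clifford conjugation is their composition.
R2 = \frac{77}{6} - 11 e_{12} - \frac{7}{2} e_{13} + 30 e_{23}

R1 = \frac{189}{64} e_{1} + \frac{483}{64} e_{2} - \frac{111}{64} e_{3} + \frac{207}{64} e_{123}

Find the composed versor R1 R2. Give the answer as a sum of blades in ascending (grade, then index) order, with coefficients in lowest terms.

Distribute over the terms of R1 (each basis-blade product reordered to ascending indices, repeated generators contracted through their squares):
(\frac{189}{64} e_{1}) R2 = \frac{4851}{128} e_{1} - \frac{2079}{64} e_{2} - \frac{1323}{128} e_{3} + \frac{2835}{32} e_{123}
(\frac{483}{64} e_{2}) R2 = -\frac{5313}{64} e_{1} + \frac{12397}{128} e_{2} - \frac{7245}{32} e_{3} + \frac{3381}{128} e_{123}
(-\frac{111}{64} e_{3}) R2 = \frac{777}{128} e_{1} - \frac{1665}{32} e_{2} - \frac{2849}{128} e_{3} + \frac{1221}{64} e_{123}
(\frac{207}{64} e_{123}) R2 = -\frac{3105}{32} e_{1} + \frac{1449}{128} e_{2} - \frac{2277}{64} e_{3} + \frac{5313}{128} e_{123}
Summing the partial products and collecting blades:
Answer: -\frac{8709}{64} e_{1} + \frac{757}{32} e_{2} - \frac{18853}{64} e_{3} + \frac{5619}{32} e_{123}


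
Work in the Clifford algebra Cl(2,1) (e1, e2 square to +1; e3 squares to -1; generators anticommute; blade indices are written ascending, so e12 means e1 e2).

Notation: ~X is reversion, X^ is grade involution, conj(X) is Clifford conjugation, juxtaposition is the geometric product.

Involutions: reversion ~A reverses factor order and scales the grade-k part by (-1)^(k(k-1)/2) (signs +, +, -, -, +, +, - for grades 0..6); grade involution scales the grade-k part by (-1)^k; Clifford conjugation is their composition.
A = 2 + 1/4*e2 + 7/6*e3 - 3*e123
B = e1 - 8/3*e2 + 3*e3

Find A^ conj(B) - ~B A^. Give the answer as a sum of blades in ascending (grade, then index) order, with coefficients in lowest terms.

first term: -25/6 - 2*e1 + 16/3*e2 - 6*e3 + 35/4*e12 - 55/6*e13 + 31/36*e23
second term: 25/6 + 2*e1 - 16/3*e2 + 6*e3 - 37/4*e12 + 41/6*e13 + 247/36*e23
Answer: -25/3 - 4*e1 + 32/3*e2 - 12*e3 + 18*e12 - 16*e13 - 6*e23


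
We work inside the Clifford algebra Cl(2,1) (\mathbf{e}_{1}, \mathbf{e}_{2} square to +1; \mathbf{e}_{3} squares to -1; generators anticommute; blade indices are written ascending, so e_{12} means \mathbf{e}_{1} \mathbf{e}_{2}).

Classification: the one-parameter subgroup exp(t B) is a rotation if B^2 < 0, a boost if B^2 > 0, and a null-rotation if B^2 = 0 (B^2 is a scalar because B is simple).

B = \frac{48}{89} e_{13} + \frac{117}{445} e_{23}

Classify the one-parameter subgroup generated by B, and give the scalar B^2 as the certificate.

B^2 term by term: the squares give (\frac{48}{89})^2*(e_{13})^2 + (\frac{117}{445})^2*(e_{23})^2 = \frac{2304}{7921}*(+1) + \frac{13689}{198025}*(+1) = \frac{9}{25} (each basis 2-blade squares to minus the product of its generators' squares); cross terms between blades sharing an index anticommute and cancel. So B^2 = \frac{9}{25}.
Answer: boost, certificate B^2 = \frac{9}{25}. Key observation: B^2 = \frac{9}{25} is a conjugation invariant, so its sign decides the class regardless of the surface form of B.


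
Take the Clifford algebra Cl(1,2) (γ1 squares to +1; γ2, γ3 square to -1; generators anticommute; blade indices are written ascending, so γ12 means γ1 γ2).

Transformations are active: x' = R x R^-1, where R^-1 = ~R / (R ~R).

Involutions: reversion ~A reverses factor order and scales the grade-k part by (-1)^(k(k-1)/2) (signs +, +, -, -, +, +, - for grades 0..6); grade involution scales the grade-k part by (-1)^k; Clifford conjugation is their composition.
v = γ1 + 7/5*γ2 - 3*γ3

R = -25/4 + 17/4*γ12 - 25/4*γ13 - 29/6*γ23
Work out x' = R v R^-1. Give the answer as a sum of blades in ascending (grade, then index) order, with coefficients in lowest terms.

~R = -25/4 - 17/4*γ12 + 25/4*γ13 + 29/6*γ23, and R ~R = 763/144, so R^-1 = ~R / (763/144).
R v = -619/20*γ1 - 55/2*γ2 + 547/30*γ3 - 53/6*γ123
Answer: 67243/763*γ1 + 2951/35*γ2 - 2817/109*γ3


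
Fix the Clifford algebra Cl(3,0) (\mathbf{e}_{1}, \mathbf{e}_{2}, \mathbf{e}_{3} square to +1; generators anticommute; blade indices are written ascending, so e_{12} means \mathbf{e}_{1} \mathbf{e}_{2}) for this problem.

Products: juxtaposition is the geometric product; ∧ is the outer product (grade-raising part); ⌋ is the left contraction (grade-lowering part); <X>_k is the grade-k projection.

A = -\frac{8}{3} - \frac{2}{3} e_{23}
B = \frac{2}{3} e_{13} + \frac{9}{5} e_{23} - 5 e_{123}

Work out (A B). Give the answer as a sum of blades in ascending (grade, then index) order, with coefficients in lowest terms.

step 1: \frac{6}{5} - \frac{10}{3} e_{1} - \frac{4}{9} e_{12} - \frac{16}{9} e_{13} - \frac{24}{5} e_{23} + \frac{40}{3} e_{123}
Answer: \frac{6}{5} - \frac{10}{3} e_{1} - \frac{4}{9} e_{12} - \frac{16}{9} e_{13} - \frac{24}{5} e_{23} + \frac{40}{3} e_{123}


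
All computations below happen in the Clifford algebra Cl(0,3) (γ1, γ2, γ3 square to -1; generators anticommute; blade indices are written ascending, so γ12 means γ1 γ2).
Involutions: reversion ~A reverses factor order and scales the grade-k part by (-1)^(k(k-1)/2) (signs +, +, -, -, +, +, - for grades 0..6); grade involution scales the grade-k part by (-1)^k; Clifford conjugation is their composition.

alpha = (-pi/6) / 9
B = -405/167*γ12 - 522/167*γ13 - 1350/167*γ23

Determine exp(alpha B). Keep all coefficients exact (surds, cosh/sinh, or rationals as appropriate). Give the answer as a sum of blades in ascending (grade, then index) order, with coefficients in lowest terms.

B^2 term by term: the squares give (-405/167)^2*(γ12)^2 + (-522/167)^2*(γ13)^2 + (-1350/167)^2*(γ23)^2 = 164025/27889*(-1) + 272484/27889*(-1) + 1822500/27889*(-1) = -81 (each basis 2-blade squares to minus the product of its generators' squares); cross terms between blades sharing an index anticommute and cancel. So B^2 = -81.
B^2 = -81 — B^2 < 0, so the exponential closes trigonometrically: l = 9, alpha*l = -pi/6, so exp(alpha B) = cos(-pi/6) + (sin(-pi/6)/9)*B = sqrt(3)/2 + (-1/18)*B.
Answer: sqrt(3)/2 + 45/334*γ12 + 29/167*γ13 + 75/167*γ23


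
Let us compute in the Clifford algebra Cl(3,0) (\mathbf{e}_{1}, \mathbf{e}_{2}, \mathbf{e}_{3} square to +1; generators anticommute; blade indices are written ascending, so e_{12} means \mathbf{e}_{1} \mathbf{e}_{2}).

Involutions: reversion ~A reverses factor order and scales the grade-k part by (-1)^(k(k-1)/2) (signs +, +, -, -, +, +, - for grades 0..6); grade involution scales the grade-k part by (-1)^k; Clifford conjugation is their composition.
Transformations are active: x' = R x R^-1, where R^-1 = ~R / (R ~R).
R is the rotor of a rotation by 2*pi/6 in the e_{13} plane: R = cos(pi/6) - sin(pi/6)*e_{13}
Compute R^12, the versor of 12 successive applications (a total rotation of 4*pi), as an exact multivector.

Rotor phase runs at HALF the rotation angle; powers of one rotor simply add phase, so after 12 steps in e_{13} the phase is 12*pi/6 = 2 \pi and R^12 = cos(2 \pi) - sin(2 \pi)*e_{13}.
cos(2 \pi) = 1 and sin(2 \pi) = 0, so R^12 = 1. The total rotation 4*pi is 2 full turns, so every vector returns to itself, yet the rotor is +1, back on the identity sheet (an even number of 2*pi turns).
Answer: 1


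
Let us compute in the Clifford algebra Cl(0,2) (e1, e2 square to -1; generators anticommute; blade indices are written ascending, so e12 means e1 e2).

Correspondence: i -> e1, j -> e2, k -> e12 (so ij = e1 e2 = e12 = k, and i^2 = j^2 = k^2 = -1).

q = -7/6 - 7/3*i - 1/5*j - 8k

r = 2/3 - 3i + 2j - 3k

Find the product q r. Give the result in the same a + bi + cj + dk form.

In blades: q = -7/6 - 7/3*e1 - 1/5*e2 - 8*e12, r = 2/3 - 3*e1 + 2*e2 - 3*e12.
Distribute q over r term by term (generator squares from the signature, products reordered to ascending indices): (-7/6)*r = -7/9 + 7/2*e1 - 7/3*e2 + 7/2*e12; (-7/3*e1)*r = -7 - 14/9*e1 - 7*e2 - 14/3*e12; (-1/5*e2)*r = 2/5 + 3/5*e1 - 2/15*e2 - 3/5*e12; (-8*e12)*r = -24 + 16*e1 + 24*e2 - 16/3*e12.
Sum: -1412/45 + 1669/90*e1 + 218/15*e2 - 71/10*e12; translating back through the correspondence:
Answer: -1412/45 + 1669/90*i + 218/15*j - 71/10*k


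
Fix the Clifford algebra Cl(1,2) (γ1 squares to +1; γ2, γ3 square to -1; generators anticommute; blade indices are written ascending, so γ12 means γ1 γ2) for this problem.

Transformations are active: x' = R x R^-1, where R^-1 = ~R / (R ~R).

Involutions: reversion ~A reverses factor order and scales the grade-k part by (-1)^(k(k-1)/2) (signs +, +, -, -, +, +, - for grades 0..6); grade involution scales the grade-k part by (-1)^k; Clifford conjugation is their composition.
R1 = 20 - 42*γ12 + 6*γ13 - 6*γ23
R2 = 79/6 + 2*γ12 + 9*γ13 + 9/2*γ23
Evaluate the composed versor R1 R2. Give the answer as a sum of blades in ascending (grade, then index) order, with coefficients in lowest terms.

Distribute over the terms of R1 (each basis-blade product reordered to ascending indices, repeated generators contracted through their squares):
(20) R2 = 790/3 + 40*γ12 + 180*γ13 + 90*γ23
(-42*γ12) R2 = -84 - 553*γ12 + 189*γ13 + 378*γ23
(6*γ13) R2 = 54 + 27*γ12 + 79*γ13 + 12*γ23
(-6*γ23) R2 = 27 + 54*γ12 - 12*γ13 - 79*γ23
Summing the partial products and collecting blades:
Answer: 781/3 - 432*γ12 + 436*γ13 + 401*γ23


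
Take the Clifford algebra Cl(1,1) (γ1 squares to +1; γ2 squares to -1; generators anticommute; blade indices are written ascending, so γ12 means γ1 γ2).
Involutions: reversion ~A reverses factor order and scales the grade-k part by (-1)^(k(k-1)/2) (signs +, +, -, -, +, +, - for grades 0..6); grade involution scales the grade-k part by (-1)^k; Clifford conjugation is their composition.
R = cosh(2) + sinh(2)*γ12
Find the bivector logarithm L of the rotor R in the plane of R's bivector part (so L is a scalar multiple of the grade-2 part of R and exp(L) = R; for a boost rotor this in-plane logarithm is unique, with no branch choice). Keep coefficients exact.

The scalar part of R is cosh(2), which fixes the rapidity magnitude through cosh (cosh is even, so it cannot fix the sign — the bivector part carries that); dividing the bivector part by sinh of the rapidity gives the plane, and L = rapidity * plane, where the joint sign ambiguity of (rapidity, plane) cancels in the product.
Concretely: cosh(rapidity) = cosh(2) gives rapidity = ±2, and since rapidity/sinh(rapidity) is even the sign is immaterial: L = (rapidity/sinh(rapidity)) * <R>_2 = (2/sinh(2)) * <R>_2.
Answer: 2*γ12


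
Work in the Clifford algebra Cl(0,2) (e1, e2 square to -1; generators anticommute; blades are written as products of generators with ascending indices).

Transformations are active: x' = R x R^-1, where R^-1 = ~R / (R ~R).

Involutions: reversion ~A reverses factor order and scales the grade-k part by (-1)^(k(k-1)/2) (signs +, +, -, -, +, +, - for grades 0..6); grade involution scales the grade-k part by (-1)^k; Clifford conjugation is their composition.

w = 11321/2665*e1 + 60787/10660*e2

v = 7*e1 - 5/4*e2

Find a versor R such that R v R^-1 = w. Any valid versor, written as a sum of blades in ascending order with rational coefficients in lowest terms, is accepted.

Here q(v) = q(w) = -809/16; the classical choice R = v + w = 29976/2665*e1 + 23731/5330*e2 then realises v -> w under the sandwich.
Answer: 29976/2665*e1 + 23731/5330*e2


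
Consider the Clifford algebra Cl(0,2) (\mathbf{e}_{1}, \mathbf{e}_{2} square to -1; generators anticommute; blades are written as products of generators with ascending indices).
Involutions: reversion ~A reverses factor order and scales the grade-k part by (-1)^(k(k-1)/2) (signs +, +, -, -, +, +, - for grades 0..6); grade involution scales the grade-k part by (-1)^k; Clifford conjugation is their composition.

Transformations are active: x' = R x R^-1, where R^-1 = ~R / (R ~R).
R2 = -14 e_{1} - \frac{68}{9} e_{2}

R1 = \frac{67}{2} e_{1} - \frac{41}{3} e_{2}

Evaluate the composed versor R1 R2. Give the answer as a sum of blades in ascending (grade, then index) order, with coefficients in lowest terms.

Distribute over the terms of R1 (each basis-blade product reordered to ascending indices, repeated generators contracted through their squares):
(\frac{67}{2} e_{1}) R2 = 469 - \frac{2278}{9} e_{1} e_{2}
(-\frac{41}{3} e_{2}) R2 = -\frac{2788}{27} - \frac{574}{3} e_{1} e_{2}
Summing the partial products and collecting blades:
Answer: \frac{9875}{27} - \frac{4000}{9} e_{1} e_{2}


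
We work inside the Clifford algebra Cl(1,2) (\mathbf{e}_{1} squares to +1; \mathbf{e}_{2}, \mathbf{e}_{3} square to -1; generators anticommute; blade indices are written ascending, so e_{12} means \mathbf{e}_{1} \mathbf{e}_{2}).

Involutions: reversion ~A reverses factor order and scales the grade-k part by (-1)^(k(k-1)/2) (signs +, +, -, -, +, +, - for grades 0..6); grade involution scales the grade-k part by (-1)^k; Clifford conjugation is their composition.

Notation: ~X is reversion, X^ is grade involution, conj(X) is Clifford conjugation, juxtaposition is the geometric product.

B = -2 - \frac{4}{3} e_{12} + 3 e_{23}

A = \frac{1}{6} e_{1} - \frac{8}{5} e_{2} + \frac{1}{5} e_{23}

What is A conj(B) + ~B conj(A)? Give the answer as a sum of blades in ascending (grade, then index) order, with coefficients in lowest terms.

first term: \frac{3}{5} - \frac{37}{15} e_{1} + \frac{154}{45} e_{2} - \frac{24}{5} e_{3} + \frac{4}{15} e_{13} - \frac{2}{5} e_{23} - \frac{1}{2} e_{123}
second term: -\frac{3}{5} - \frac{9}{5} e_{1} - \frac{134}{45} e_{2} - \frac{24}{5} e_{3} + \frac{4}{15} e_{13} + \frac{2}{5} e_{23} + \frac{1}{2} e_{123}
Answer: -\frac{64}{15} e_{1} + \frac{4}{9} e_{2} - \frac{48}{5} e_{3} + \frac{8}{15} e_{13}


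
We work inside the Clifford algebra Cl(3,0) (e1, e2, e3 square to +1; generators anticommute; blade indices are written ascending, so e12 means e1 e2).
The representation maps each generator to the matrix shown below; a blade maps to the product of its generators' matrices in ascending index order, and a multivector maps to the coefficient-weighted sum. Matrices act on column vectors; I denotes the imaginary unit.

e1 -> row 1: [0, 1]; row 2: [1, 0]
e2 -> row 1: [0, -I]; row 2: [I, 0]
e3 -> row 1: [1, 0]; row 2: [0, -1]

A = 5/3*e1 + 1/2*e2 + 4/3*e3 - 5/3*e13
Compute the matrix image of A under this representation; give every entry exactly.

Bivector images (products of the table entries): rho(e13) = rho(e1)rho(e3) = row 1: [0, -1]; row 2: [1, 0].
M = (5/3)*rho(e1) + (1/2)*rho(e2) + (4/3)*rho(e3) + (-5/3)*rho(e13), summed entrywise:
Answer: row 1: [4/3, 10/3 - I/2]; row 2: [I/2, -4/3]


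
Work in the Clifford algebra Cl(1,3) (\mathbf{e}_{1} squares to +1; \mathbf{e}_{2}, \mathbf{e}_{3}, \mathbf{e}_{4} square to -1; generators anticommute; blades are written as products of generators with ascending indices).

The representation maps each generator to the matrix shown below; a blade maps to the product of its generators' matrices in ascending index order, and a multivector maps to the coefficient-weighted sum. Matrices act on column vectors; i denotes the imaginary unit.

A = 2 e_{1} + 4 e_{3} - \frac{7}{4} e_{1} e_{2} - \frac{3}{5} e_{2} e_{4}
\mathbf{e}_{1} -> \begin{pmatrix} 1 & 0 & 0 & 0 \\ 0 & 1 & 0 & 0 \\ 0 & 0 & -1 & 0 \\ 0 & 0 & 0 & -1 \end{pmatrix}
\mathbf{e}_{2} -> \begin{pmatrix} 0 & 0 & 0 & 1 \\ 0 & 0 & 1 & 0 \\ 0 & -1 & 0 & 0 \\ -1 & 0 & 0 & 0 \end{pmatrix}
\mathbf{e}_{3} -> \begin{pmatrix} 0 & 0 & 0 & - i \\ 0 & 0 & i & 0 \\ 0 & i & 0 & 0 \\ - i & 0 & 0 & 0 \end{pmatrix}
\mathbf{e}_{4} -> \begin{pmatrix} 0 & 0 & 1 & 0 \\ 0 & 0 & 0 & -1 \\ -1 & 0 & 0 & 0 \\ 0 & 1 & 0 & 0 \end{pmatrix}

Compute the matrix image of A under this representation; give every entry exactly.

Bivector images (products of the table entries): rho(e_{1} e_{2}) = rho(\mathbf{e}_{1})rho(\mathbf{e}_{2}) = \begin{pmatrix} 0 & 0 & 0 & 1 \\ 0 & 0 & 1 & 0 \\ 0 & 1 & 0 & 0 \\ 1 & 0 & 0 & 0 \end{pmatrix}; rho(e_{2} e_{4}) = rho(\mathbf{e}_{2})rho(\mathbf{e}_{4}) = \begin{pmatrix} 0 & 1 & 0 & 0 \\ -1 & 0 & 0 & 0 \\ 0 & 0 & 0 & 1 \\ 0 & 0 & -1 & 0 \end{pmatrix}.
M = (2)*rho(e_{1}) + (4)*rho(e_{3}) + (-\frac{7}{4})*rho(e_{1} e_{2}) + (-\frac{3}{5})*rho(e_{2} e_{4}), summed entrywise:
Answer: \begin{pmatrix} 2 & - \frac{3}{5} & 0 & - \frac{7}{4} - 4 i \\ \frac{3}{5} & 2 & - \frac{7}{4} + 4 i & 0 \\ 0 & - \frac{7}{4} + 4 i & -2 & - \frac{3}{5} \\ - \frac{7}{4} - 4 i & 0 & \frac{3}{5} & -2 \end{pmatrix}


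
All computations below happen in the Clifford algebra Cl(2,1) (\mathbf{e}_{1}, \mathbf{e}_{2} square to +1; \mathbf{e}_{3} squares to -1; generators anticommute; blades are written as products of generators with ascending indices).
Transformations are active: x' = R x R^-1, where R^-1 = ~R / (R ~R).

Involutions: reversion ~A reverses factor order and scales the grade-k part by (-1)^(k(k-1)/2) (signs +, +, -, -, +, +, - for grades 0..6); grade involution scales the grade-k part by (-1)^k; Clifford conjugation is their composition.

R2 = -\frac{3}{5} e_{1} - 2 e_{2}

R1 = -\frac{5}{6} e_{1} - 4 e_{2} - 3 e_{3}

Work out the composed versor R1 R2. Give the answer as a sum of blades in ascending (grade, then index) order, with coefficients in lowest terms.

Distribute over the terms of R2 (each basis-blade product reordered to ascending indices, repeated generators contracted through their squares):
R1 (-\frac{3}{5} e_{1}) = \frac{1}{2} - \frac{12}{5} e_{1} e_{2} - \frac{9}{5} e_{1} e_{3}
R1 (-2 e_{2}) = 8 + \frac{5}{3} e_{1} e_{2} - 6 e_{2} e_{3}
Summing the partial products and collecting blades:
Answer: \frac{17}{2} - \frac{11}{15} e_{1} e_{2} - \frac{9}{5} e_{1} e_{3} - 6 e_{2} e_{3}


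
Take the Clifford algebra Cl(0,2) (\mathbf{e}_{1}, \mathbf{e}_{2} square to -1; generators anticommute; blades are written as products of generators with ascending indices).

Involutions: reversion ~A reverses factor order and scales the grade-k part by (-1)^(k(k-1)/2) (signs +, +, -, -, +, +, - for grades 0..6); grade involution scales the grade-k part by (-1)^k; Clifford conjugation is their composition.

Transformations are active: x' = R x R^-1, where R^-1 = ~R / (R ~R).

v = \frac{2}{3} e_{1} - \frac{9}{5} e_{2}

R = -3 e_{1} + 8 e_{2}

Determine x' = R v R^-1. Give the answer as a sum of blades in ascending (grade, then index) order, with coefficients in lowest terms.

~R = -3 e_{1} + 8 e_{2}, and R ~R = -73, so R^-1 = ~R / (-73).
R v = \frac{82}{5} + \frac{1}{15} e_{1} e_{2}
Answer: \frac{746}{1095} e_{1} - \frac{131}{73} e_{2}


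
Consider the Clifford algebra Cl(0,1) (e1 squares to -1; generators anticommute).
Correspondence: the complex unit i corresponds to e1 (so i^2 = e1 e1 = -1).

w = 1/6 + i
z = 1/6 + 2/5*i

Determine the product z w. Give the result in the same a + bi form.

In blades: z = 1/6 + 2/5*e1, w = 1/6 + e1.
Distribute z over w term by term (generator squares from the signature, products reordered to ascending indices): (1/6)*w = 1/36 + 1/6*e1; (2/5*e1)*w = -2/5 + 1/15*e1.
Sum: -67/180 + 7/30*e1; translating back through the correspondence:
Answer: -67/180 + 7/30*i


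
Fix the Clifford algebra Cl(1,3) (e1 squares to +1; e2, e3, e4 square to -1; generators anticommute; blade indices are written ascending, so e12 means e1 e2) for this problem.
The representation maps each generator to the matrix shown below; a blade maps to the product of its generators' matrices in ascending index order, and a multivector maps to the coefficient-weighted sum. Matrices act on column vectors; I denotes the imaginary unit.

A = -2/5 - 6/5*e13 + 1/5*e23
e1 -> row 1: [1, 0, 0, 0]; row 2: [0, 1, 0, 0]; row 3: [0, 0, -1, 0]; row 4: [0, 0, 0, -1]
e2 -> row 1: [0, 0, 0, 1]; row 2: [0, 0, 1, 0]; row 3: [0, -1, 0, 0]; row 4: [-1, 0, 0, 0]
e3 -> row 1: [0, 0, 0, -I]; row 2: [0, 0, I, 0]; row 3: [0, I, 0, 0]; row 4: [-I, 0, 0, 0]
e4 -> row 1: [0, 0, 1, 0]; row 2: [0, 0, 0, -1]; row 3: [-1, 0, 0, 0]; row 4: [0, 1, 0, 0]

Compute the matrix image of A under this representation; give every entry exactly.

Bivector images (products of the table entries): rho(e13) = rho(e1)rho(e3) = row 1: [0, 0, 0, -I]; row 2: [0, 0, I, 0]; row 3: [0, -I, 0, 0]; row 4: [I, 0, 0, 0]; rho(e23) = rho(e2)rho(e3) = row 1: [-I, 0, 0, 0]; row 2: [0, I, 0, 0]; row 3: [0, 0, -I, 0]; row 4: [0, 0, 0, I].
M = (-2/5)*1 + (-6/5)*rho(e13) + (1/5)*rho(e23), summed entrywise (1 is the identity matrix):
Answer: row 1: [-2/5 - I/5, 0, 0, 6*I/5]; row 2: [0, -2/5 + I/5, -6*I/5, 0]; row 3: [0, 6*I/5, -2/5 - I/5, 0]; row 4: [-6*I/5, 0, 0, -2/5 + I/5]


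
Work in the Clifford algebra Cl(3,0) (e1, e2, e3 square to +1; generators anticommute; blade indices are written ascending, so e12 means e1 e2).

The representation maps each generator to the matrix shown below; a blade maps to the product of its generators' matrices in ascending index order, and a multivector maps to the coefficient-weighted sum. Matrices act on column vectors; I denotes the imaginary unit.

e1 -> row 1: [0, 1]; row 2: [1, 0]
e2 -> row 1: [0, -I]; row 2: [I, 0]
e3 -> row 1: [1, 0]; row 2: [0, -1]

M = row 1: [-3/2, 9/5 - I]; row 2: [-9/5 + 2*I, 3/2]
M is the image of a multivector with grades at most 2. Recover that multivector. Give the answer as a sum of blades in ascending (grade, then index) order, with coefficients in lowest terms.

Method: 1, rho(e1), rho(e2), rho(e3) form a trace-orthogonal basis of the 2x2 complex matrices (tr(X Y) = 2 if X = Y, else 0), so M = m0*1 + m1*rho(e1) + m2*rho(e2) + m3*rho(e3) with m0 = tr(M)/2 = 0, m1 = tr(M rho(e1))/2 = I/2, m2 = tr(M rho(e2))/2 = 3/2 + 9*I/5, m3 = tr(M rho(e3))/2 = -3/2.
Multiplying table entries, the bivector images are rho(e12) = I*rho(e3), rho(e13) = -I*rho(e2), rho(e23) = I*rho(e1); with real blade coefficients the real parts of m0..m3 are the coefficients of 1, e1, e2, e3 and the imaginary parts give the bivectors (e23: Im m1, e13: -Im m2, e12: Im m3).
Answer: 3/2*e2 - 3/2*e3 - 9/5*e13 + 1/2*e23


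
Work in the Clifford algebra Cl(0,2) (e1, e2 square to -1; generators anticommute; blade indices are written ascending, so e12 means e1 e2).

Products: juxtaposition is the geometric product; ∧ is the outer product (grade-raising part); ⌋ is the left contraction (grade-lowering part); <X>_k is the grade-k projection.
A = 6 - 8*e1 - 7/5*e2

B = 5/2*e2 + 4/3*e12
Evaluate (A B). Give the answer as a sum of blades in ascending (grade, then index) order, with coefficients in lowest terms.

step 1: 7/2 - 28/15*e1 + 77/3*e2 - 12*e12
Answer: 7/2 - 28/15*e1 + 77/3*e2 - 12*e12


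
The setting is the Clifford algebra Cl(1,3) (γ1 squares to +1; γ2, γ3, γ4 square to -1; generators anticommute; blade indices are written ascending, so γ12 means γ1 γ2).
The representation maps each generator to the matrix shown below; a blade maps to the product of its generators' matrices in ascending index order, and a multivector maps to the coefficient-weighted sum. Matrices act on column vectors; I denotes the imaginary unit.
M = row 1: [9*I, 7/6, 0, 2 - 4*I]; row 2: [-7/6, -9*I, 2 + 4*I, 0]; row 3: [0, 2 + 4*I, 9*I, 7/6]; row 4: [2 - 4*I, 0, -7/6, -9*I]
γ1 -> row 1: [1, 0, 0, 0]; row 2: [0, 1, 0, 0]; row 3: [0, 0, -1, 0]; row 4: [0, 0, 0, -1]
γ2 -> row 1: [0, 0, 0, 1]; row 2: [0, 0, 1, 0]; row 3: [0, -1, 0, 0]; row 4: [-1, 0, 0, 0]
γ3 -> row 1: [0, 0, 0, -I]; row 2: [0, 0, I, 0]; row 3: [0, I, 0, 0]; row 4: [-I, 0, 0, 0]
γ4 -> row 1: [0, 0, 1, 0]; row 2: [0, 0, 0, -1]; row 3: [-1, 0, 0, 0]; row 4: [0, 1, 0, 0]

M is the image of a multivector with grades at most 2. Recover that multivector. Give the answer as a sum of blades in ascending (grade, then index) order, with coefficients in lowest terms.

Method: the blade images are trace-orthogonal — tr(rho(e_A) rho(e_B)^-1) = 4 if A = B and 0 otherwise — and rho(e_A)^-1 = (e_A)^2 * rho(e_A) with (e_A)^2 = +1 or -1, so the coefficient of e_A in the preimage is (e_A)^2 * tr(M rho(e_A))/4.
Nonzero projections over blades of grade <= 2: γ3: (γ3)^2 = -1, tr(M rho(γ3)) = -16, coefficient 4; γ12: (γ12)^2 = +1, tr(M rho(γ12)) = 8, coefficient 2; γ23: (γ23)^2 = -1, tr(M rho(γ23)) = 36, coefficient -9; γ24: (γ24)^2 = -1, tr(M rho(γ24)) = -14/3, coefficient 7/6. Every other blade of grade <= 2 projects to 0.
Answer: 4*γ3 + 2*γ12 - 9*γ23 + 7/6*γ24


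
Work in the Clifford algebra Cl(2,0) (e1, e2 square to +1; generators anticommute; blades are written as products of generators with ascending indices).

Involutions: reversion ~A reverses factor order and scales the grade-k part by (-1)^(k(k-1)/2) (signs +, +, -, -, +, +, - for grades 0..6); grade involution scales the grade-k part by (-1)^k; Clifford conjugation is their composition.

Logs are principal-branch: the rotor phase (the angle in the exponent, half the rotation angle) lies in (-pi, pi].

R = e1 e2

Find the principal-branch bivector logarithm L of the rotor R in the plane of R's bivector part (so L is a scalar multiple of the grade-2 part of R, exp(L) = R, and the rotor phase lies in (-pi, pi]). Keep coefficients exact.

The scalar part of R is 0, and that scalar determines the rotor phase on the principal branch; recovering the unit plane as bivector-part over sine of the phase gives L = phase * plane.
Concretely: cos(phase) = 0 gives phase = ±pi/2, and since phase/sin(phase) is even the sign is immaterial: L = (phase/sin(phase)) * <R>_2 = (pi/2) * <R>_2.
Answer: pi/2*e1 e2


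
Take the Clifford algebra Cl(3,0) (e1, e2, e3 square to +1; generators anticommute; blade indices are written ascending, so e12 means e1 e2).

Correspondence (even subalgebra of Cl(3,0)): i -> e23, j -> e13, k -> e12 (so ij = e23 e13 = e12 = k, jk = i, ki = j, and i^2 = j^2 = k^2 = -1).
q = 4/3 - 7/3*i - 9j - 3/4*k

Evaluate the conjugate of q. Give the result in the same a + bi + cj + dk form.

In blades: q = 4/3 - 3/4*e12 - 9*e13 - 7/3*e23.
Quaternion conjugation is reversion on the even subalgebra: the scalar is fixed and every grade-2 blade flips sign, giving 4/3 + 3/4*e12 + 9*e13 + 7/3*e23; translating back:
Answer: 4/3 + 7/3*i + 9j + 3/4*k


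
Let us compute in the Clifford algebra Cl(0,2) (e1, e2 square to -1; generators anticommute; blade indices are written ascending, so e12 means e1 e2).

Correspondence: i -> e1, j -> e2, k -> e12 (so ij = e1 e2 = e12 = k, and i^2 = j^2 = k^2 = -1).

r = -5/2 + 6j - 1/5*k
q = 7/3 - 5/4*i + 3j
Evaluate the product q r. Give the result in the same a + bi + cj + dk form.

In blades: q = 7/3 - 5/4*e1 + 3*e2, r = -5/2 + 6*e2 - 1/5*e12.
Distribute q over r term by term (generator squares from the signature, products reordered to ascending indices): (7/3)*r = -35/6 + 14*e2 - 7/15*e12; (-5/4*e1)*r = 25/8*e1 - 1/4*e2 - 15/2*e12; (3*e2)*r = -18 - 3/5*e1 - 15/2*e2.
Sum: -143/6 + 101/40*e1 + 25/4*e2 - 239/30*e12; translating back through the correspondence:
Answer: -143/6 + 101/40*i + 25/4*j - 239/30*k


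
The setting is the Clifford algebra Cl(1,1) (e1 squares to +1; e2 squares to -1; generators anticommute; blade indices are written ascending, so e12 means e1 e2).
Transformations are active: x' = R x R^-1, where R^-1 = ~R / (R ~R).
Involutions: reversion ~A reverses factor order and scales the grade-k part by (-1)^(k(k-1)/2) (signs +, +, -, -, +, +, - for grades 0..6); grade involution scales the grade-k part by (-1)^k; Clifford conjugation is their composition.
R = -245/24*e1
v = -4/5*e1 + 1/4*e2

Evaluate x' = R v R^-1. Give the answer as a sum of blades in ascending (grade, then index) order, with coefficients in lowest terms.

~R = -245/24*e1, and R ~R = 60025/576, so R^-1 = ~R / (60025/576).
R v = 49/6 - 245/96*e12
Answer: -4/5*e1 - 1/4*e2


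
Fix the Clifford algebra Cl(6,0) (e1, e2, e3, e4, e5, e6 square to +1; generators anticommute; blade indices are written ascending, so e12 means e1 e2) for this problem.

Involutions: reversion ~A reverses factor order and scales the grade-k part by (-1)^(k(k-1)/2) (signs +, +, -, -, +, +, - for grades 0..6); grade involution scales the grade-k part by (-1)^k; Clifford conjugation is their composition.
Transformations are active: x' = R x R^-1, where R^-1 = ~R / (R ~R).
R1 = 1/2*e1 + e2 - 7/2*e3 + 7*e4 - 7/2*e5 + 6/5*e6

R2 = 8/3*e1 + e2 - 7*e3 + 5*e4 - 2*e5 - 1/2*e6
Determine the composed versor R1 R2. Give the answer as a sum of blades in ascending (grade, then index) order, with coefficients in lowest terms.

Distribute over the terms of R1 (each basis-blade product reordered to ascending indices, repeated generators contracted through their squares):
(1/2*e1) R2 = 4/3 + 1/2*e12 - 7/2*e13 + 5/2*e14 - e15 - 1/4*e16
(e2) R2 = 1 - 8/3*e12 - 7*e23 + 5*e24 - 2*e25 - 1/2*e26
(-7/2*e3) R2 = 49/2 + 28/3*e13 + 7/2*e23 - 35/2*e34 + 7*e35 + 7/4*e36
(7*e4) R2 = 35 - 56/3*e14 - 7*e24 + 49*e34 - 14*e45 - 7/2*e46
(-7/2*e5) R2 = 7 + 28/3*e15 + 7/2*e25 - 49/2*e35 + 35/2*e45 + 7/4*e56
(6/5*e6) R2 = -3/5 - 16/5*e16 - 6/5*e26 + 42/5*e36 - 6*e46 + 12/5*e56
Summing the partial products and collecting blades:
Answer: 2047/30 - 13/6*e12 + 35/6*e13 - 97/6*e14 + 25/3*e15 - 69/20*e16 - 7/2*e23 - 2*e24 + 3/2*e25 - 17/10*e26 + 63/2*e34 - 35/2*e35 + 203/20*e36 + 7/2*e45 - 19/2*e46 + 83/20*e56


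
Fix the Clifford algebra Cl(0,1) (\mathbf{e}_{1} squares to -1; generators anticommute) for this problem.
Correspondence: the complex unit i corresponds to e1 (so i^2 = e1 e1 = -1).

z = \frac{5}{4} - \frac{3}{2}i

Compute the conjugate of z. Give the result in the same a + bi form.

In blades: z = \frac{5}{4} - \frac{3}{2} e_{1}.
Conjugation here is Clifford conjugation: the scalar is fixed and the grade-1 and grade-2 blades all flip sign, giving \frac{5}{4} + \frac{3}{2} e_{1}; translating back:
Answer: \frac{5}{4} + \frac{3}{2}i


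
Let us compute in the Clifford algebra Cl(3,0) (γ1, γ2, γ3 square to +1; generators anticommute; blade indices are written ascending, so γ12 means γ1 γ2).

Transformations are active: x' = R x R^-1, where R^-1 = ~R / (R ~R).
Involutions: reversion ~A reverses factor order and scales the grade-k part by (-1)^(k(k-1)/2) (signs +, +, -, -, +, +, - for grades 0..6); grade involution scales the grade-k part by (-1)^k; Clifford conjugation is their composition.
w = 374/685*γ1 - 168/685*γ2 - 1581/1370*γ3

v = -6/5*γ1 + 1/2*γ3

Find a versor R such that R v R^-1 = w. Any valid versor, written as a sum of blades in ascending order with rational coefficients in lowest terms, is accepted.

Why this works: both vectors square to 169/100, so q(v) = q(w) and R = v + w = -448/685*γ1 - 168/685*γ2 - 448/685*γ3 carries v to w — its own direction survives, the complement (v - w)/2 flips.
Answer: -448/685*γ1 - 168/685*γ2 - 448/685*γ3


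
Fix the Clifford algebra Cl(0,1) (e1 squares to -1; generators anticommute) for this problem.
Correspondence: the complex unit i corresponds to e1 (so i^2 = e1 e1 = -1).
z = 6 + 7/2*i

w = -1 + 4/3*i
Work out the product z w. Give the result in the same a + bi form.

In blades: z = 6 + 7/2*e1, w = -1 + 4/3*e1.
Distribute z over w term by term (generator squares from the signature, products reordered to ascending indices): (6)*w = -6 + 8*e1; (7/2*e1)*w = -14/3 - 7/2*e1.
Sum: -32/3 + 9/2*e1; translating back through the correspondence:
Answer: -32/3 + 9/2*i


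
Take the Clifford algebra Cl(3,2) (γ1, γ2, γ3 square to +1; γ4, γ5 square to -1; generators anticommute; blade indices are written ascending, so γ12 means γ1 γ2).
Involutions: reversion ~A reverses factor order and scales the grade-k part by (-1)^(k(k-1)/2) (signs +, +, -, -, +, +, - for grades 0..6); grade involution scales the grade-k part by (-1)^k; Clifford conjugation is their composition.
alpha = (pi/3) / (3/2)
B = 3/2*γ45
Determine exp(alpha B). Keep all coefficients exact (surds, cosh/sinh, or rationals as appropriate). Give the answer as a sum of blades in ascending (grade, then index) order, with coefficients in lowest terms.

B^2 = (3/2)^2*(γ45)^2 = 9/4*(-1) = -9/4 (a basis 2-blade squares to minus the product of its generators' squares).
B^2 = -9/4 — a negative square means the series sums to a rotation: l = 3/2, alpha*l = pi/3, so exp(alpha B) = cos(pi/3) + (sin(pi/3)/(3/2))*B = 1/2 + (sqrt(3)/3)*B.
Answer: 1/2 + sqrt(3)/2*γ45


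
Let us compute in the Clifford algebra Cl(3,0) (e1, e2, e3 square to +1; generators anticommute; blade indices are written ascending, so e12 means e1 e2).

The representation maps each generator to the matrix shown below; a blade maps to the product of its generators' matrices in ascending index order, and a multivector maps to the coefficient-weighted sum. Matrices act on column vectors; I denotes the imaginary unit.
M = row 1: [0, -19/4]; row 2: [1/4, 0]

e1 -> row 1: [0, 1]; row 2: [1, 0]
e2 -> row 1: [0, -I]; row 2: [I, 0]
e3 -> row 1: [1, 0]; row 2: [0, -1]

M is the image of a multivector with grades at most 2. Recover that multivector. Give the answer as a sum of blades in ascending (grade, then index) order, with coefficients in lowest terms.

Method: 1, rho(e1), rho(e2), rho(e3) form a trace-orthogonal basis of the 2x2 complex matrices (tr(X Y) = 2 if X = Y, else 0), so M = m0*1 + m1*rho(e1) + m2*rho(e2) + m3*rho(e3) with m0 = tr(M)/2 = 0, m1 = tr(M rho(e1))/2 = -9/4, m2 = tr(M rho(e2))/2 = -5*I/2, m3 = tr(M rho(e3))/2 = 0.
Multiplying table entries, the bivector images are rho(e12) = I*rho(e3), rho(e13) = -I*rho(e2), rho(e23) = I*rho(e1); with real blade coefficients the real parts of m0..m3 are the coefficients of 1, e1, e2, e3 and the imaginary parts give the bivectors (e23: Im m1, e13: -Im m2, e12: Im m3).
Answer: -9/4*e1 + 5/2*e13


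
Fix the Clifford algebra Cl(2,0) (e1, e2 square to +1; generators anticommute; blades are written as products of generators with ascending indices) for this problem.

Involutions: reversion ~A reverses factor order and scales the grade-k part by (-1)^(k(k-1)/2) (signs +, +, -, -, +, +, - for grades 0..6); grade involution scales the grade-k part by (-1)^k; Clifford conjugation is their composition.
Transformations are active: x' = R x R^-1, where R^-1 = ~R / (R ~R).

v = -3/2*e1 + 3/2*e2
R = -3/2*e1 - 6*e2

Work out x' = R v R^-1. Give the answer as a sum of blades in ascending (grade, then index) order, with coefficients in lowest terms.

~R = -3/2*e1 - 6*e2, and R ~R = 153/4, so R^-1 = ~R / (153/4).
R v = -27/4 - 45/4*e1 e2
Answer: 69/34*e1 + 21/34*e2


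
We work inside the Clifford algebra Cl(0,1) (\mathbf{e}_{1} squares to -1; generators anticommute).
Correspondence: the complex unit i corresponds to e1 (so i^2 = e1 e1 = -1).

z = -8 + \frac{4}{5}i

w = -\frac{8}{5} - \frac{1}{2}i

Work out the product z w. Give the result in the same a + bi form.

In blades: z = -8 + \frac{4}{5} e_{1}, w = -\frac{8}{5} - \frac{1}{2} e_{1}.
Distribute z over w term by term (generator squares from the signature, products reordered to ascending indices): (-8)*w = \frac{64}{5} + 4 e_{1}; (\frac{4}{5} e_{1})*w = \frac{2}{5} - \frac{32}{25} e_{1}.
Sum: \frac{66}{5} + \frac{68}{25} e_{1}; translating back through the correspondence:
Answer: \frac{66}{5} + \frac{68}{25}i


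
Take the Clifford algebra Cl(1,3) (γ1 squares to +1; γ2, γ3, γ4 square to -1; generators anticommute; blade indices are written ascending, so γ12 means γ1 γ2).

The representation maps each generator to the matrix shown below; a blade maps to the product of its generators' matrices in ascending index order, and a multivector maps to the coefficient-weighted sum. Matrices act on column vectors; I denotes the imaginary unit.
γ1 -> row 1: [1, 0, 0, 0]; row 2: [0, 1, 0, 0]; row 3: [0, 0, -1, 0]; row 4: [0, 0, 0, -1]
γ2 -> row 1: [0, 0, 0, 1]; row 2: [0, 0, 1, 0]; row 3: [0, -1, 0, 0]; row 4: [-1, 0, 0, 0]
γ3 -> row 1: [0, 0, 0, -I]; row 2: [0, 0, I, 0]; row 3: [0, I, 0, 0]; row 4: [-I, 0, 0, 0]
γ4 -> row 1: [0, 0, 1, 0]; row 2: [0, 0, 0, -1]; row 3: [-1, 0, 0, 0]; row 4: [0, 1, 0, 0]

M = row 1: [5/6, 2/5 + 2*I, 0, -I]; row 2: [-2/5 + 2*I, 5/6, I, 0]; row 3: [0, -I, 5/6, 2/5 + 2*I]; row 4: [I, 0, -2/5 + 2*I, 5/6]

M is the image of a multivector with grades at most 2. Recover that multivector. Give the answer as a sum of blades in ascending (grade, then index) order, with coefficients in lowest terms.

Method: the blade images are trace-orthogonal — tr(rho(e_A) rho(e_B)^-1) = 4 if A = B and 0 otherwise — and rho(e_A)^-1 = (e_A)^2 * rho(e_A) with (e_A)^2 = +1 or -1, so the coefficient of e_A in the preimage is (e_A)^2 * tr(M rho(e_A))/4.
Nonzero projections over blades of grade <= 2: 1: (1)^2 = +1, tr(M 1) = 10/3, coefficient 5/6; γ13: (γ13)^2 = +1, tr(M rho(γ13)) = 4, coefficient 1; γ24: (γ24)^2 = -1, tr(M rho(γ24)) = -8/5, coefficient 2/5; γ34: (γ34)^2 = -1, tr(M rho(γ34)) = 8, coefficient -2. Every other blade of grade <= 2 projects to 0.
Answer: 5/6 + γ13 + 2/5*γ24 - 2*γ34
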